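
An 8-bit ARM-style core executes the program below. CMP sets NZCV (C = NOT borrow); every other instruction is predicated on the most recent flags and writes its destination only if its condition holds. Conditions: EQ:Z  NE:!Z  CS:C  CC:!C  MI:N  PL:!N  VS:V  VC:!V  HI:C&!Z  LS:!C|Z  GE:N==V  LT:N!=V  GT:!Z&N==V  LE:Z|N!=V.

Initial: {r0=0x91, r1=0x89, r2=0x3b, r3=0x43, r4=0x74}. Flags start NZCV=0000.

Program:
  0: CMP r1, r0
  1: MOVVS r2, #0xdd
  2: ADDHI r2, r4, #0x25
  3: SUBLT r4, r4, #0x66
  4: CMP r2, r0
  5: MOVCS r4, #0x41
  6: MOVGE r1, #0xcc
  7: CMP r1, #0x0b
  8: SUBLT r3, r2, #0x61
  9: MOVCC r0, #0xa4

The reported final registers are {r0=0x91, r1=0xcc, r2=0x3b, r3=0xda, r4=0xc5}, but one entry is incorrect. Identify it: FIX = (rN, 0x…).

FIX = (r4, 0x0e)

0: ✓ CMP  NZCV=1000
1: · MOVVS
2: · ADDHI
3: ✓ SUBLT  r4←0x0e
4: ✓ CMP  NZCV=1001
5: · MOVCS
6: ✓ MOVGE  r1←0xcc
7: ✓ CMP  NZCV=1010
8: ✓ SUBLT  r3←0xda
9: · MOVCC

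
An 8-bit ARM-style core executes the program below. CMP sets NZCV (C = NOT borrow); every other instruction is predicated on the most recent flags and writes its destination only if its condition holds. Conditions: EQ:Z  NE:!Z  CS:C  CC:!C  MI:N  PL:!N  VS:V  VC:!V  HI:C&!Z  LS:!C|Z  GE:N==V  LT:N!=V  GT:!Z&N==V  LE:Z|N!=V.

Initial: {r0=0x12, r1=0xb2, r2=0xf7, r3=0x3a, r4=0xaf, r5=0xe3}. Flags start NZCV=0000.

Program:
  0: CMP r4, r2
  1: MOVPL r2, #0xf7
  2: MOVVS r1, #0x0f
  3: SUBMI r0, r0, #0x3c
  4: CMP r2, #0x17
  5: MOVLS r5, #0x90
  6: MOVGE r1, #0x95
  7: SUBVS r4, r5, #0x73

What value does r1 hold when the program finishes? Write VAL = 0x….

[0] flags=1000 → (cmp)
[1] flags=1000 PL?F → skip
[2] flags=1000 VS?F → skip
[3] flags=1000 MI?T → r0=0xd6
[4] flags=1010 → (cmp)
[5] flags=1010 LS?F → skip
[6] flags=1010 GE?F → skip
[7] flags=1010 VS?F → skip

VAL = 0xb2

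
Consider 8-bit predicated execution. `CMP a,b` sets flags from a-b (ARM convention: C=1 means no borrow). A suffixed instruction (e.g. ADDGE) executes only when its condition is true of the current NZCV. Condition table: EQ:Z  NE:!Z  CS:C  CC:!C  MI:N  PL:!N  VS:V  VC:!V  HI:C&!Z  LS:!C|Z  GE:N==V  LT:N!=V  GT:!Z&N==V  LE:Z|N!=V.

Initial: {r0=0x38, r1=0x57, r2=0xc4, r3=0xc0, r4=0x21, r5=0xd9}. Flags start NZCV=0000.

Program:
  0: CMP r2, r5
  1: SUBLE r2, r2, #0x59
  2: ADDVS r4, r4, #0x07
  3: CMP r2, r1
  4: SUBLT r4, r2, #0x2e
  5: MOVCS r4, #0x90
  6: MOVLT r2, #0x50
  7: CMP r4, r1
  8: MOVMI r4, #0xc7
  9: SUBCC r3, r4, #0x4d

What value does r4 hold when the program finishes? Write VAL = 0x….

0: ✓ CMP  NZCV=1000
1: ✓ SUBLE  r2←0x6b
2: · ADDVS
3: ✓ CMP  NZCV=0010
4: · SUBLT
5: ✓ MOVCS  r4←0x90
6: · MOVLT
7: ✓ CMP  NZCV=0011
8: · MOVMI
9: · SUBCC

VAL = 0x90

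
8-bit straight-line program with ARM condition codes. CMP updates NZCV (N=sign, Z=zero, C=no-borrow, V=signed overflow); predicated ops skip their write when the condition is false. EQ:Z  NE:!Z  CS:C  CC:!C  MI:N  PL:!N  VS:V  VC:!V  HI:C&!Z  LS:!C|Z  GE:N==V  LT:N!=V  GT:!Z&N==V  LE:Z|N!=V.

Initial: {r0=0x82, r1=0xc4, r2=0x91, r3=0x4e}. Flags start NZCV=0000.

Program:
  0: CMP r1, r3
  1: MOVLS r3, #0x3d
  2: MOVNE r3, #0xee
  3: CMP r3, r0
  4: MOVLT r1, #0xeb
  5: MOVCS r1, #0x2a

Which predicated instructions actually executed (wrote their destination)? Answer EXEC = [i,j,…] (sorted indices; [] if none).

[0] flags=0011 → (cmp)
[1] flags=0011 LS?F → skip
[2] flags=0011 NE?T → r3=0xee
[3] flags=0010 → (cmp)
[4] flags=0010 LT?F → skip
[5] flags=0010 CS?T → r1=0x2a

EXEC = [2,5]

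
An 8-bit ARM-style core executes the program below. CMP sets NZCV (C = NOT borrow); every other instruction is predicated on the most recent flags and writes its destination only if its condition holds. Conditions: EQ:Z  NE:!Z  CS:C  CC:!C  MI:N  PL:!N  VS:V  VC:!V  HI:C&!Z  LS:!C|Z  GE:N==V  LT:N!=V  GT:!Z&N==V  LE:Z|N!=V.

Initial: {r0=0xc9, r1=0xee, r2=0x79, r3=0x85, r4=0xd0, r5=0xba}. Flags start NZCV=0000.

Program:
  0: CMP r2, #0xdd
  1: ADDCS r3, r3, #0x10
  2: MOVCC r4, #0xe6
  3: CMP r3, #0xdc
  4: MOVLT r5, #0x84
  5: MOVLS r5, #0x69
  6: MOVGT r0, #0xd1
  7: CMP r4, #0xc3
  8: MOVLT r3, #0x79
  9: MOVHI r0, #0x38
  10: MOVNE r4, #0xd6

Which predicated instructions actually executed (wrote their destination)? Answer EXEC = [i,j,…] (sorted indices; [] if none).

0: ✓ CMP  NZCV=1001
1: · ADDCS
2: ✓ MOVCC  r4←0xe6
3: ✓ CMP  NZCV=1000
4: ✓ MOVLT  r5←0x84
5: ✓ MOVLS  r5←0x69
6: · MOVGT
7: ✓ CMP  NZCV=0010
8: · MOVLT
9: ✓ MOVHI  r0←0x38
10: ✓ MOVNE  r4←0xd6

EXEC = [2,4,5,9,10]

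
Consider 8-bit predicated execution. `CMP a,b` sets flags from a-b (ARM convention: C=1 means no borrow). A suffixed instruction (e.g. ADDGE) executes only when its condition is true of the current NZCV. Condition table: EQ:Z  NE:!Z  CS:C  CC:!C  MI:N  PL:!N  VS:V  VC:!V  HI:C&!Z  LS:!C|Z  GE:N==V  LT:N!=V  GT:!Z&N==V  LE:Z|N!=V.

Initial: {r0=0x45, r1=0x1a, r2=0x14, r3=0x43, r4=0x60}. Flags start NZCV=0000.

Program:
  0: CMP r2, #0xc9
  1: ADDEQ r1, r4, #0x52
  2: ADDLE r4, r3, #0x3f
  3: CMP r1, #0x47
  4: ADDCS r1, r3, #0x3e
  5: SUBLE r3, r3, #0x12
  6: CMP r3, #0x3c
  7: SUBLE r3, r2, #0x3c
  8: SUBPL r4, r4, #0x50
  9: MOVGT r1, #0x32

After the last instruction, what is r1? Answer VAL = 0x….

VAL = 0x1a

[0] flags=0000 → (cmp)
[1] flags=0000 EQ?F → skip
[2] flags=0000 LE?F → skip
[3] flags=1000 → (cmp)
[4] flags=1000 CS?F → skip
[5] flags=1000 LE?T → r3=0x31
[6] flags=1000 → (cmp)
[7] flags=1000 LE?T → r3=0xd8
[8] flags=1000 PL?F → skip
[9] flags=1000 GT?F → skip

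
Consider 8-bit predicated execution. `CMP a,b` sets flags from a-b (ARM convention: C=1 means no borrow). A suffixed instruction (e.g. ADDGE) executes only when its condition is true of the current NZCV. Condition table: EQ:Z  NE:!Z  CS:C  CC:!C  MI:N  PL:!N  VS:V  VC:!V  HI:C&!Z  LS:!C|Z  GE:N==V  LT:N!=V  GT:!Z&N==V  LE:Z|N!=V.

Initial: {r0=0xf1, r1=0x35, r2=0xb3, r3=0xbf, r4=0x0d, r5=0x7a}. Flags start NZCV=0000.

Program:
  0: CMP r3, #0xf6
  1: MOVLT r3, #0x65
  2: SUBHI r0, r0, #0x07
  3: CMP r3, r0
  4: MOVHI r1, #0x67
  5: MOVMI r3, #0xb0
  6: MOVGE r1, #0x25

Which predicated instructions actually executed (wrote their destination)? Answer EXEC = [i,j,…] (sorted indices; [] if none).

[0] flags=1000 → (cmp)
[1] flags=1000 LT?T → r3=0x65
[2] flags=1000 HI?F → skip
[3] flags=0000 → (cmp)
[4] flags=0000 HI?F → skip
[5] flags=0000 MI?F → skip
[6] flags=0000 GE?T → r1=0x25

EXEC = [1,6]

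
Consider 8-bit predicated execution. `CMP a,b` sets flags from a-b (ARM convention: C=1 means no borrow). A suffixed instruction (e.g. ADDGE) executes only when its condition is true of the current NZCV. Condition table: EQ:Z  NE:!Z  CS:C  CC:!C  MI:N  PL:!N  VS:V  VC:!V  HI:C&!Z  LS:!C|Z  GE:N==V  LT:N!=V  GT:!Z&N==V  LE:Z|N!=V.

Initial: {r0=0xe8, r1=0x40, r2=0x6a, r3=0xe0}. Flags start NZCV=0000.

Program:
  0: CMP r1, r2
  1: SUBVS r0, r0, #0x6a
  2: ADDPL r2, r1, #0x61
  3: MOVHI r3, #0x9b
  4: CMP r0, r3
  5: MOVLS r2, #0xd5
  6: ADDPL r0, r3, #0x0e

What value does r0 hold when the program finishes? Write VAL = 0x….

VAL = 0xee

[0] flags=1000 → (cmp)
[1] flags=1000 VS?F → skip
[2] flags=1000 PL?F → skip
[3] flags=1000 HI?F → skip
[4] flags=0010 → (cmp)
[5] flags=0010 LS?F → skip
[6] flags=0010 PL?T → r0=0xee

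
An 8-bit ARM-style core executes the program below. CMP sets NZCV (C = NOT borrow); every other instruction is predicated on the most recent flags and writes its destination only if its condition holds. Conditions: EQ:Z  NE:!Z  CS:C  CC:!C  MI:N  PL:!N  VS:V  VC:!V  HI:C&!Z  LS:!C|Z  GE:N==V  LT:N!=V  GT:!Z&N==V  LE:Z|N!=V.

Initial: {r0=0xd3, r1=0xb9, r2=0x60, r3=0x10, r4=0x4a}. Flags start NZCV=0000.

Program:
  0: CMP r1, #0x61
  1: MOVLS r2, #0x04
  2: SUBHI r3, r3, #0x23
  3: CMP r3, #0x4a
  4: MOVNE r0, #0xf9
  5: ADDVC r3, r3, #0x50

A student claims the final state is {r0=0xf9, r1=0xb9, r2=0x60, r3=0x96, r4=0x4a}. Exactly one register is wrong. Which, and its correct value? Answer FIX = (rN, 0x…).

0: ✓ CMP  NZCV=0011
1: · MOVLS
2: ✓ SUBHI  r3←0xed
3: ✓ CMP  NZCV=1010
4: ✓ MOVNE  r0←0xf9
5: ✓ ADDVC  r3←0x3d

FIX = (r3, 0x3d)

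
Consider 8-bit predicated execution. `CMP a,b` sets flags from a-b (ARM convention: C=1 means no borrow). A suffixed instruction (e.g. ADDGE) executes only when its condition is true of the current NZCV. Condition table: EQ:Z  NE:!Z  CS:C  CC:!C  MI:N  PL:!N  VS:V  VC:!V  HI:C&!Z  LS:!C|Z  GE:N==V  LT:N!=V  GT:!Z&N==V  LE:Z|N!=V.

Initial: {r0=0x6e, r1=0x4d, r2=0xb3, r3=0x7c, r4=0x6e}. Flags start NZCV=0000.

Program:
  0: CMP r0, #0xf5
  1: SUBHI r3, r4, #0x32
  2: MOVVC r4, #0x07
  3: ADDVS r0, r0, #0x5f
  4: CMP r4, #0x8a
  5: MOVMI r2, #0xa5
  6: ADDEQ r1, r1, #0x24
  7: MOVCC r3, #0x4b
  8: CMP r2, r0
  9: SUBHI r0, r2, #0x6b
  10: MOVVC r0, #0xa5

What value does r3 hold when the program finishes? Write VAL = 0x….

VAL = 0x4b

0: ✓ CMP  NZCV=0000
1: · SUBHI
2: ✓ MOVVC  r4←0x07
3: · ADDVS
4: ✓ CMP  NZCV=0000
5: · MOVMI
6: · ADDEQ
7: ✓ MOVCC  r3←0x4b
8: ✓ CMP  NZCV=0011
9: ✓ SUBHI  r0←0x48
10: · MOVVC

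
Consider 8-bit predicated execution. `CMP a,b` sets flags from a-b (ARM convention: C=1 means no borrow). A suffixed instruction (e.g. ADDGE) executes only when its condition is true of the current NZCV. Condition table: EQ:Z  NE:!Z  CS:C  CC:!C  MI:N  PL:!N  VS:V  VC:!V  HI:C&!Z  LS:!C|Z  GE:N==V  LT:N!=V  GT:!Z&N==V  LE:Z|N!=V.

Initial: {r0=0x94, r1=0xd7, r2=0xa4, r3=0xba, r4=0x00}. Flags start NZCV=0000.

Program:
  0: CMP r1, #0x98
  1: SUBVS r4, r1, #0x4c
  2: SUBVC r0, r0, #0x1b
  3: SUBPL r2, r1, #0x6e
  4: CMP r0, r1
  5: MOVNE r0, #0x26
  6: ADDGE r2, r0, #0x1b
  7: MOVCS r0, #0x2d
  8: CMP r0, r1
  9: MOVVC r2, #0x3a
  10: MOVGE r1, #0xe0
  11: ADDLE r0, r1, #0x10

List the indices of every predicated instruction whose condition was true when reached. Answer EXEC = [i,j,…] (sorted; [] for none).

EXEC = [2,3,5,6,9,10]

[0] flags=0010 → (cmp)
[1] flags=0010 VS?F → skip
[2] flags=0010 VC?T → r0=0x79
[3] flags=0010 PL?T → r2=0x69
[4] flags=1001 → (cmp)
[5] flags=1001 NE?T → r0=0x26
[6] flags=1001 GE?T → r2=0x41
[7] flags=1001 CS?F → skip
[8] flags=0000 → (cmp)
[9] flags=0000 VC?T → r2=0x3a
[10] flags=0000 GE?T → r1=0xe0
[11] flags=0000 LE?F → skip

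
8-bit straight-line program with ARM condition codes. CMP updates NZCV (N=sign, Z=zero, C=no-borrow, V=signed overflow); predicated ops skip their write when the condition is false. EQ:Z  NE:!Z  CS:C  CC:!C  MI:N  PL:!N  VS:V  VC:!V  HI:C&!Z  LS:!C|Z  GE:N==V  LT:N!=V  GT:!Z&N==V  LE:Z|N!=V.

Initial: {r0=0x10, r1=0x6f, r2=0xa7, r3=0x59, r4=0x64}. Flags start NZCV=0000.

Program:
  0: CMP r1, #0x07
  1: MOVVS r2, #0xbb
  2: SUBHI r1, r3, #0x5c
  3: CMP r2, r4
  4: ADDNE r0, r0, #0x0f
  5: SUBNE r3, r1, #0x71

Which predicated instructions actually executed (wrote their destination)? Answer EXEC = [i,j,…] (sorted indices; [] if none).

0: ✓ CMP  NZCV=0010
1: · MOVVS
2: ✓ SUBHI  r1←0xfd
3: ✓ CMP  NZCV=0011
4: ✓ ADDNE  r0←0x1f
5: ✓ SUBNE  r3←0x8c

EXEC = [2,4,5]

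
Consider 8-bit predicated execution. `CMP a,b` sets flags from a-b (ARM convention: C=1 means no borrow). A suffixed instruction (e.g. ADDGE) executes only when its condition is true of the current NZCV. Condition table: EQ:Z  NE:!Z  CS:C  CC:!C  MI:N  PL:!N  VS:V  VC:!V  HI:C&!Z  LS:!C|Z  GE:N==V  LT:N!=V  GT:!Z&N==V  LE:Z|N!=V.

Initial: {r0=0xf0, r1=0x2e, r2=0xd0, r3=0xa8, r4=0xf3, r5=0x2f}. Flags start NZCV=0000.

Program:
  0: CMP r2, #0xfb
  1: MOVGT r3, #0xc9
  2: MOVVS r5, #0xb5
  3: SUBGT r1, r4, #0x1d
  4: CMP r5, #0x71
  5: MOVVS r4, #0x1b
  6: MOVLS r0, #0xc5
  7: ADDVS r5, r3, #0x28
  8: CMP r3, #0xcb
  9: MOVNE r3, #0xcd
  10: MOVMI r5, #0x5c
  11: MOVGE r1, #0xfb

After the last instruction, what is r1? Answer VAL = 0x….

[0] flags=1000 → (cmp)
[1] flags=1000 GT?F → skip
[2] flags=1000 VS?F → skip
[3] flags=1000 GT?F → skip
[4] flags=1000 → (cmp)
[5] flags=1000 VS?F → skip
[6] flags=1000 LS?T → r0=0xc5
[7] flags=1000 VS?F → skip
[8] flags=1000 → (cmp)
[9] flags=1000 NE?T → r3=0xcd
[10] flags=1000 MI?T → r5=0x5c
[11] flags=1000 GE?F → skip

VAL = 0x2e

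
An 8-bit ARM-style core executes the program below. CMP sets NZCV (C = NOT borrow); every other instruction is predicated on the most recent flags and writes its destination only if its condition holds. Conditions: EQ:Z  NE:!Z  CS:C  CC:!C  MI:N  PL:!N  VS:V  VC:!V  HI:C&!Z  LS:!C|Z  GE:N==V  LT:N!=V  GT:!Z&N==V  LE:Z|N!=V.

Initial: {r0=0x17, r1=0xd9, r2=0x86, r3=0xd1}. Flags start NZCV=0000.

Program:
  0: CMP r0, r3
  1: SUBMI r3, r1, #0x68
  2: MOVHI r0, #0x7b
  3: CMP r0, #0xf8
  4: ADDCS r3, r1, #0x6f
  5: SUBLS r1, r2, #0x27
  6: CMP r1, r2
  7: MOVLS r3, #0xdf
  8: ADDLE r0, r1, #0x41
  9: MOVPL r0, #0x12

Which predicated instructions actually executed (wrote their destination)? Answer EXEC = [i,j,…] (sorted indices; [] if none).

[0] flags=0000 → (cmp)
[1] flags=0000 MI?F → skip
[2] flags=0000 HI?F → skip
[3] flags=0000 → (cmp)
[4] flags=0000 CS?F → skip
[5] flags=0000 LS?T → r1=0x5f
[6] flags=1001 → (cmp)
[7] flags=1001 LS?T → r3=0xdf
[8] flags=1001 LE?F → skip
[9] flags=1001 PL?F → skip

EXEC = [5,7]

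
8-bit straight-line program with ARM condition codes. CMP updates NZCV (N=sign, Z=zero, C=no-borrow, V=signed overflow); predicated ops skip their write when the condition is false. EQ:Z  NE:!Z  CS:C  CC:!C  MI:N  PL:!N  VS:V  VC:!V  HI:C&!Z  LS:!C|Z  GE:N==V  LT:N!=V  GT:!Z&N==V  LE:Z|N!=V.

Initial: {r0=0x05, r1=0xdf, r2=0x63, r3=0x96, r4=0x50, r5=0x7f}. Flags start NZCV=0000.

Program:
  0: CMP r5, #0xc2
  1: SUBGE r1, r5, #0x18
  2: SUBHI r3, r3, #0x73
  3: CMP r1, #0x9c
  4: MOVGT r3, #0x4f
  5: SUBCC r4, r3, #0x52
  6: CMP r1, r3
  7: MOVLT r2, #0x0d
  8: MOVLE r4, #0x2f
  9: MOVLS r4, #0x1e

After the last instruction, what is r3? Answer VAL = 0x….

0: ✓ CMP  NZCV=1001
1: ✓ SUBGE  r1←0x67
2: · SUBHI
3: ✓ CMP  NZCV=1001
4: ✓ MOVGT  r3←0x4f
5: ✓ SUBCC  r4←0xfd
6: ✓ CMP  NZCV=0010
7: · MOVLT
8: · MOVLE
9: · MOVLS

VAL = 0x4f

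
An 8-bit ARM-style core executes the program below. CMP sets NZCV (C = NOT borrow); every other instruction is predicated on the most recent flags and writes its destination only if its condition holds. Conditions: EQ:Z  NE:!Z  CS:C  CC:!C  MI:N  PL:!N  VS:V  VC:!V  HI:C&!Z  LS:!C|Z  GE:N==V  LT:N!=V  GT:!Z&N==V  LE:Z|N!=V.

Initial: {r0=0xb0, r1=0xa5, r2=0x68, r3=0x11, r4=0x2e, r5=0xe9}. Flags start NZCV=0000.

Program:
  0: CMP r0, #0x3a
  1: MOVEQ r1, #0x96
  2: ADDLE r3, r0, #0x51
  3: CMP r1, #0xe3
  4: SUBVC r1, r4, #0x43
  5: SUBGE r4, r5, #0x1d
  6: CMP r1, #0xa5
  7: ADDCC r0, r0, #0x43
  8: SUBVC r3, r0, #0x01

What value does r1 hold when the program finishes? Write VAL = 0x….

[0] flags=0011 → (cmp)
[1] flags=0011 EQ?F → skip
[2] flags=0011 LE?T → r3=0x01
[3] flags=1000 → (cmp)
[4] flags=1000 VC?T → r1=0xeb
[5] flags=1000 GE?F → skip
[6] flags=0010 → (cmp)
[7] flags=0010 CC?F → skip
[8] flags=0010 VC?T → r3=0xaf

VAL = 0xeb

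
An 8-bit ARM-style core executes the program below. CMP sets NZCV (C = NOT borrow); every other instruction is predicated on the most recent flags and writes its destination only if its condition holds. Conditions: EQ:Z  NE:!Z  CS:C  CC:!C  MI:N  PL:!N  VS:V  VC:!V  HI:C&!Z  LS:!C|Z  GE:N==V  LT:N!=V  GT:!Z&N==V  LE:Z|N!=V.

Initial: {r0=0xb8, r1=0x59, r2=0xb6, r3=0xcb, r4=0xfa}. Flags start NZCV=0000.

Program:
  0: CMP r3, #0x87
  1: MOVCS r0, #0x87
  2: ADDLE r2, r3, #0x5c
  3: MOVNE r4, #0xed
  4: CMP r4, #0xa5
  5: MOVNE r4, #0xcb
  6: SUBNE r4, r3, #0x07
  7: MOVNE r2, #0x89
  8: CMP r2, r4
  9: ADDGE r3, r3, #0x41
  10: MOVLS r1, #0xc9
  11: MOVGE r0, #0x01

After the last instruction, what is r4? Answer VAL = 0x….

[0] flags=0010 → (cmp)
[1] flags=0010 CS?T → r0=0x87
[2] flags=0010 LE?F → skip
[3] flags=0010 NE?T → r4=0xed
[4] flags=0010 → (cmp)
[5] flags=0010 NE?T → r4=0xcb
[6] flags=0010 NE?T → r4=0xc4
[7] flags=0010 NE?T → r2=0x89
[8] flags=1000 → (cmp)
[9] flags=1000 GE?F → skip
[10] flags=1000 LS?T → r1=0xc9
[11] flags=1000 GE?F → skip

VAL = 0xc4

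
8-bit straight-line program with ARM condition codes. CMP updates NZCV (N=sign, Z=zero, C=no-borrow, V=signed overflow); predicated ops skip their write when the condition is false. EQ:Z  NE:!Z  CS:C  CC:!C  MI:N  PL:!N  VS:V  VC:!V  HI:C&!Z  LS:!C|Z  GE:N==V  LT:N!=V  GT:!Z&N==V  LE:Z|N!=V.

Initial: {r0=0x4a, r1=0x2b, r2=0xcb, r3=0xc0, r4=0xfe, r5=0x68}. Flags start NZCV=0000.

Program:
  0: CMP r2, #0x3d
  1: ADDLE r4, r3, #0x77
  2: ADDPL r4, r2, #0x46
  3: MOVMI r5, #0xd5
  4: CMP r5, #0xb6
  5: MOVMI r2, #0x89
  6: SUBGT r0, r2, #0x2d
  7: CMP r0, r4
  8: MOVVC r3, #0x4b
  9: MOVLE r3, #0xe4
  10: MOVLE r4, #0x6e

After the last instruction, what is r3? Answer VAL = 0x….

[0] flags=1010 → (cmp)
[1] flags=1010 LE?T → r4=0x37
[2] flags=1010 PL?F → skip
[3] flags=1010 MI?T → r5=0xd5
[4] flags=0010 → (cmp)
[5] flags=0010 MI?F → skip
[6] flags=0010 GT?T → r0=0x9e
[7] flags=0011 → (cmp)
[8] flags=0011 VC?F → skip
[9] flags=0011 LE?T → r3=0xe4
[10] flags=0011 LE?T → r4=0x6e

VAL = 0xe4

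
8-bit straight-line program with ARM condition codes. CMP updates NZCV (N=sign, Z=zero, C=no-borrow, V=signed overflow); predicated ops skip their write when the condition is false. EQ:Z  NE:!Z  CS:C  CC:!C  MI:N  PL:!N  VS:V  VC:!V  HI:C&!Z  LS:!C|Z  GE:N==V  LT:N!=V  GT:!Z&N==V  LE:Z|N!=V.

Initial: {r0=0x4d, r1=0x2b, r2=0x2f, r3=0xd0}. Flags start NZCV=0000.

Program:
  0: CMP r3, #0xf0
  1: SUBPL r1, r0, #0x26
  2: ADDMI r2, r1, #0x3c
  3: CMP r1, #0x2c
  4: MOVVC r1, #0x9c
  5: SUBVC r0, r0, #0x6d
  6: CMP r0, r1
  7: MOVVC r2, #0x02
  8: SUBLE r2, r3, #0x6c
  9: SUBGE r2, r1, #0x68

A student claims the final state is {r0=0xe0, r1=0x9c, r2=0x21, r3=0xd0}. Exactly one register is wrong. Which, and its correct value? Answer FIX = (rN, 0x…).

[0] flags=1000 → (cmp)
[1] flags=1000 PL?F → skip
[2] flags=1000 MI?T → r2=0x67
[3] flags=1000 → (cmp)
[4] flags=1000 VC?T → r1=0x9c
[5] flags=1000 VC?T → r0=0xe0
[6] flags=0010 → (cmp)
[7] flags=0010 VC?T → r2=0x02
[8] flags=0010 LE?F → skip
[9] flags=0010 GE?T → r2=0x34

FIX = (r2, 0x34)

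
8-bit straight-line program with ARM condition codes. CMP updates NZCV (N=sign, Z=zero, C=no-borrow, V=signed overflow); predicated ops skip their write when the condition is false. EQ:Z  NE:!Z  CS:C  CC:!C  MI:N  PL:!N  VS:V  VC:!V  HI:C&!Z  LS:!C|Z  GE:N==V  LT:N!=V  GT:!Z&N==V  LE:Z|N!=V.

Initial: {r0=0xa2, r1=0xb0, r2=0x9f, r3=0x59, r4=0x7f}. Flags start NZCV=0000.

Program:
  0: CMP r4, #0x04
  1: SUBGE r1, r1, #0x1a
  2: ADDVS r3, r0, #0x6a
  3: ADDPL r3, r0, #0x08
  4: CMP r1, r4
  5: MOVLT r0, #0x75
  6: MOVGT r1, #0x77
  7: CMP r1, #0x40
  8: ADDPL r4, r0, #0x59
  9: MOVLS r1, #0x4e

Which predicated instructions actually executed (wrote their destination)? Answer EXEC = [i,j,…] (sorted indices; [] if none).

[0] flags=0010 → (cmp)
[1] flags=0010 GE?T → r1=0x96
[2] flags=0010 VS?F → skip
[3] flags=0010 PL?T → r3=0xaa
[4] flags=0011 → (cmp)
[5] flags=0011 LT?T → r0=0x75
[6] flags=0011 GT?F → skip
[7] flags=0011 → (cmp)
[8] flags=0011 PL?T → r4=0xce
[9] flags=0011 LS?F → skip

EXEC = [1,3,5,8]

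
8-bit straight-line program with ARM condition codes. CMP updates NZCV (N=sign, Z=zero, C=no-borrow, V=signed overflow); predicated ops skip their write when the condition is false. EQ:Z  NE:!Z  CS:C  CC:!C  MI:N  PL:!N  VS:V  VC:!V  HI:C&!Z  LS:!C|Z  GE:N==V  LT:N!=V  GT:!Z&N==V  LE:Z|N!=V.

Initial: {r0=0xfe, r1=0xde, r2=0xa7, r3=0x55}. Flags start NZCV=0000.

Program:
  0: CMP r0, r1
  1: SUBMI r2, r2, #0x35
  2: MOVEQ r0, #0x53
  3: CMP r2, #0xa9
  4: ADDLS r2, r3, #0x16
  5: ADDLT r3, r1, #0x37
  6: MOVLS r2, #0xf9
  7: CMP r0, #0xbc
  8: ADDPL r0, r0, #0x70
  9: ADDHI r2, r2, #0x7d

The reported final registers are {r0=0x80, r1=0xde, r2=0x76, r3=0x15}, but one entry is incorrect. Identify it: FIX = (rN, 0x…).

0: ✓ CMP  NZCV=0010
1: · SUBMI
2: · MOVEQ
3: ✓ CMP  NZCV=1000
4: ✓ ADDLS  r2←0x6b
5: ✓ ADDLT  r3←0x15
6: ✓ MOVLS  r2←0xf9
7: ✓ CMP  NZCV=0010
8: ✓ ADDPL  r0←0x6e
9: ✓ ADDHI  r2←0x76

FIX = (r0, 0x6e)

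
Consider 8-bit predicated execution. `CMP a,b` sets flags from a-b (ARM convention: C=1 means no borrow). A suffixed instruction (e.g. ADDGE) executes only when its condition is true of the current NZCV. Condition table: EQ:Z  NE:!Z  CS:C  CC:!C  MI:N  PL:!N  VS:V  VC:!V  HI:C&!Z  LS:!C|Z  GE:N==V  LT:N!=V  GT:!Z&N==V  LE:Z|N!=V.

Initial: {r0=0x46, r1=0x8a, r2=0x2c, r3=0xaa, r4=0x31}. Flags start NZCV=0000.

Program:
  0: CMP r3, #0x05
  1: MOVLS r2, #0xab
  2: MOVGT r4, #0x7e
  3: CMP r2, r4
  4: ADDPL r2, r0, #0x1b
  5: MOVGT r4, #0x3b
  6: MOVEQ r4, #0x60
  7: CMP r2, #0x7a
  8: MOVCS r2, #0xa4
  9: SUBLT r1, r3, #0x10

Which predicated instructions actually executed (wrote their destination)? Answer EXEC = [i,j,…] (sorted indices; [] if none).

EXEC = [9]

[0] flags=1010 → (cmp)
[1] flags=1010 LS?F → skip
[2] flags=1010 GT?F → skip
[3] flags=1000 → (cmp)
[4] flags=1000 PL?F → skip
[5] flags=1000 GT?F → skip
[6] flags=1000 EQ?F → skip
[7] flags=1000 → (cmp)
[8] flags=1000 CS?F → skip
[9] flags=1000 LT?T → r1=0x9a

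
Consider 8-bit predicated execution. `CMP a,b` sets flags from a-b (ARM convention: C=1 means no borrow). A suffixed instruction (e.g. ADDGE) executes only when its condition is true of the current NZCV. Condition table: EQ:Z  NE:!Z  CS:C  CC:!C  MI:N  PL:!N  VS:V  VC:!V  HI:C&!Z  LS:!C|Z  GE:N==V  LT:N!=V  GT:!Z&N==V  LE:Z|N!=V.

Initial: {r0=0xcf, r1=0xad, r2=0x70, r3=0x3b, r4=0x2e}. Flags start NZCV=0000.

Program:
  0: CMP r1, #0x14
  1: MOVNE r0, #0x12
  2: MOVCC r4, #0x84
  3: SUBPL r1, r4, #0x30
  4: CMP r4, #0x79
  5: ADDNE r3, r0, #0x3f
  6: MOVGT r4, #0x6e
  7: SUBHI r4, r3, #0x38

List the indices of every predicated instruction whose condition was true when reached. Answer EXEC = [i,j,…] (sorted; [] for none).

0: ✓ CMP  NZCV=1010
1: ✓ MOVNE  r0←0x12
2: · MOVCC
3: · SUBPL
4: ✓ CMP  NZCV=1000
5: ✓ ADDNE  r3←0x51
6: · MOVGT
7: · SUBHI

EXEC = [1,5]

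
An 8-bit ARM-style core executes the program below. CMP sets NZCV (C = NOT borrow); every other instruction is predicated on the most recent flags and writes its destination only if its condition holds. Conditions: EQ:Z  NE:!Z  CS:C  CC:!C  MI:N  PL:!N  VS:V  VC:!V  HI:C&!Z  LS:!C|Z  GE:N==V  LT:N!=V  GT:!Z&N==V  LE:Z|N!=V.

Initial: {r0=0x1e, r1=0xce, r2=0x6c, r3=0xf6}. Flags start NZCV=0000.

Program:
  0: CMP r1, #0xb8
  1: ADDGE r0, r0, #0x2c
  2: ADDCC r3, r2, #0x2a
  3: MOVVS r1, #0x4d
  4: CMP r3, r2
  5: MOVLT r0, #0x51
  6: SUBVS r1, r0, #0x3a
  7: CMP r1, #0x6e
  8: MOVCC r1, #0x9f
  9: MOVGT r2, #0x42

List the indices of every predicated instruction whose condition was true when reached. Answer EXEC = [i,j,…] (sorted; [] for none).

EXEC = [1,5]

0: ✓ CMP  NZCV=0010
1: ✓ ADDGE  r0←0x4a
2: · ADDCC
3: · MOVVS
4: ✓ CMP  NZCV=1010
5: ✓ MOVLT  r0←0x51
6: · SUBVS
7: ✓ CMP  NZCV=0011
8: · MOVCC
9: · MOVGT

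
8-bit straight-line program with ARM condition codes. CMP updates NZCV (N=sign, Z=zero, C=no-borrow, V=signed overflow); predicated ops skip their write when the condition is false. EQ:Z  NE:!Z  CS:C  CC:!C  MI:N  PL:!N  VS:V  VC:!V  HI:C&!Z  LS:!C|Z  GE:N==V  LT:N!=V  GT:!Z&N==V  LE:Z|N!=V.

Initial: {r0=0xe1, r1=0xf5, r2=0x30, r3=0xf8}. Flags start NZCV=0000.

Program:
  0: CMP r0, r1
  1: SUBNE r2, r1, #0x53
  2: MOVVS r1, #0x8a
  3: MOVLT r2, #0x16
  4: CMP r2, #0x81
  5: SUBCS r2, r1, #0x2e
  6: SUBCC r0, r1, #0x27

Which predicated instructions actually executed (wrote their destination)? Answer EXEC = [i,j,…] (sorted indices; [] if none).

[0] flags=1000 → (cmp)
[1] flags=1000 NE?T → r2=0xa2
[2] flags=1000 VS?F → skip
[3] flags=1000 LT?T → r2=0x16
[4] flags=1001 → (cmp)
[5] flags=1001 CS?F → skip
[6] flags=1001 CC?T → r0=0xce

EXEC = [1,3,6]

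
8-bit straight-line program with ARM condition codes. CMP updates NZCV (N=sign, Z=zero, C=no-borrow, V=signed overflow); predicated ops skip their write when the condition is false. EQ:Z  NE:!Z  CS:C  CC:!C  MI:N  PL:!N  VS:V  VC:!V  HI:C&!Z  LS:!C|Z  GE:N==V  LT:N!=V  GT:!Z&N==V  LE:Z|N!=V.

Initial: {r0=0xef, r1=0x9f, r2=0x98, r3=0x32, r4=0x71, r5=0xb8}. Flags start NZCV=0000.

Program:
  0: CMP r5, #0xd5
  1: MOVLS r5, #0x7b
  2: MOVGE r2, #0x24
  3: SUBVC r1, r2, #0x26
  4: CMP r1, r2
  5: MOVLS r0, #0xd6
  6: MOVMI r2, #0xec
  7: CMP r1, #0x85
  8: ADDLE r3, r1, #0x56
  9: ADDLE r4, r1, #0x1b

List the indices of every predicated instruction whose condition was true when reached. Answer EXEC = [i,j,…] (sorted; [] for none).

[0] flags=1000 → (cmp)
[1] flags=1000 LS?T → r5=0x7b
[2] flags=1000 GE?F → skip
[3] flags=1000 VC?T → r1=0x72
[4] flags=1001 → (cmp)
[5] flags=1001 LS?T → r0=0xd6
[6] flags=1001 MI?T → r2=0xec
[7] flags=1001 → (cmp)
[8] flags=1001 LE?F → skip
[9] flags=1001 LE?F → skip

EXEC = [1,3,5,6]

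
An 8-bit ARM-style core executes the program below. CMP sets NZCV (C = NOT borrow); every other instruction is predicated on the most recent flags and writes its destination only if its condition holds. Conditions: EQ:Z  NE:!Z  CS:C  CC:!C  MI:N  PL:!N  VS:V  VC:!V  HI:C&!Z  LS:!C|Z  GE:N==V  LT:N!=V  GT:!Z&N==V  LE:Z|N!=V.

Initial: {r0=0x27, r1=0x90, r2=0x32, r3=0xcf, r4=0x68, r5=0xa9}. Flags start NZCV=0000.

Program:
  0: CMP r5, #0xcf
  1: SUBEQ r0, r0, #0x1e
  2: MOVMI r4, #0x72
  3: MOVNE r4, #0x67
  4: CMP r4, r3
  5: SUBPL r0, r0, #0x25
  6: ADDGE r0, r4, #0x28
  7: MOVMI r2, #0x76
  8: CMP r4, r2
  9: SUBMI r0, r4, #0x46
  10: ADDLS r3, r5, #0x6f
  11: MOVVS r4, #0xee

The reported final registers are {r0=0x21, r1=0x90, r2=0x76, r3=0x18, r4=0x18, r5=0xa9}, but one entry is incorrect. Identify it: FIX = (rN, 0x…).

FIX = (r4, 0x67)

0: ✓ CMP  NZCV=1000
1: · SUBEQ
2: ✓ MOVMI  r4←0x72
3: ✓ MOVNE  r4←0x67
4: ✓ CMP  NZCV=1001
5: · SUBPL
6: ✓ ADDGE  r0←0x8f
7: ✓ MOVMI  r2←0x76
8: ✓ CMP  NZCV=1000
9: ✓ SUBMI  r0←0x21
10: ✓ ADDLS  r3←0x18
11: · MOVVS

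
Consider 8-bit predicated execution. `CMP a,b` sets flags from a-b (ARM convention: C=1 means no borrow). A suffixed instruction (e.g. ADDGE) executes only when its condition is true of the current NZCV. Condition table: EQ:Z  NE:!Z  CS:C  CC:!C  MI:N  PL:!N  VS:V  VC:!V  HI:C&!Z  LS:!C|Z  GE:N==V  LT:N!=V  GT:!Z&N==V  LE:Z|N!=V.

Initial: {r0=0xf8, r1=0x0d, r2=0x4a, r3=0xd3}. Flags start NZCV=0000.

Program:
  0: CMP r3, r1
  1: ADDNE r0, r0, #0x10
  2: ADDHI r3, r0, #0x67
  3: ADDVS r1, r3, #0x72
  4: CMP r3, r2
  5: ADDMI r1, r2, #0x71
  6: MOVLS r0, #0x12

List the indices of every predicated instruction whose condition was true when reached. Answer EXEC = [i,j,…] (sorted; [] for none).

EXEC = [1,2]

0: ✓ CMP  NZCV=1010
1: ✓ ADDNE  r0←0x08
2: ✓ ADDHI  r3←0x6f
3: · ADDVS
4: ✓ CMP  NZCV=0010
5: · ADDMI
6: · MOVLS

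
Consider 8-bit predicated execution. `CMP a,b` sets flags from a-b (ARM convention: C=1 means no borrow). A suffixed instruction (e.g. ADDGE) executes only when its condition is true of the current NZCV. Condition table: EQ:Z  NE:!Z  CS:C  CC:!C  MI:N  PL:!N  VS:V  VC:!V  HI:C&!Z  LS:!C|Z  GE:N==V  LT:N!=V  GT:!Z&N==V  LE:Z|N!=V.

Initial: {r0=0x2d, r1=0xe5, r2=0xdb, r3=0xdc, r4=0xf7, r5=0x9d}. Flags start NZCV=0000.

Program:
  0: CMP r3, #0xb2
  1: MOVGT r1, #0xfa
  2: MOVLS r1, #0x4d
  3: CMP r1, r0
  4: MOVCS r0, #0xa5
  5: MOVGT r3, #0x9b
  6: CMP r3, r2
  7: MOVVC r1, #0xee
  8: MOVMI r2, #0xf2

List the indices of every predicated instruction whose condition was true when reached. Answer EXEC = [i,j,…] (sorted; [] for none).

EXEC = [1,4,7]

0: ✓ CMP  NZCV=0010
1: ✓ MOVGT  r1←0xfa
2: · MOVLS
3: ✓ CMP  NZCV=1010
4: ✓ MOVCS  r0←0xa5
5: · MOVGT
6: ✓ CMP  NZCV=0010
7: ✓ MOVVC  r1←0xee
8: · MOVMI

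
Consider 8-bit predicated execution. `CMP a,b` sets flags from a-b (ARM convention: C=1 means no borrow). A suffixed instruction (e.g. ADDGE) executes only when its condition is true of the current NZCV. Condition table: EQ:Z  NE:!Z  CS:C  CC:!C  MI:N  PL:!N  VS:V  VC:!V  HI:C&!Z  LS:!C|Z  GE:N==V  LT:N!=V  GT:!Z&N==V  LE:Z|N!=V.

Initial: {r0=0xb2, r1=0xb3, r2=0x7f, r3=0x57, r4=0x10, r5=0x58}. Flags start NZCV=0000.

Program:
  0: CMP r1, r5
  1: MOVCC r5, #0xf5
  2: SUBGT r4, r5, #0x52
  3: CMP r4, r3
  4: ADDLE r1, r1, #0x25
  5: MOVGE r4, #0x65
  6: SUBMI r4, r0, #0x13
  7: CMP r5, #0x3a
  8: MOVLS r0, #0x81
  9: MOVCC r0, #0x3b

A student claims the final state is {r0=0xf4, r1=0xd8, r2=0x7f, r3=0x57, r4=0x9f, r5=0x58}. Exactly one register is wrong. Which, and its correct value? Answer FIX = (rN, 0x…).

0: ✓ CMP  NZCV=0011
1: · MOVCC
2: · SUBGT
3: ✓ CMP  NZCV=1000
4: ✓ ADDLE  r1←0xd8
5: · MOVGE
6: ✓ SUBMI  r4←0x9f
7: ✓ CMP  NZCV=0010
8: · MOVLS
9: · MOVCC

FIX = (r0, 0xb2)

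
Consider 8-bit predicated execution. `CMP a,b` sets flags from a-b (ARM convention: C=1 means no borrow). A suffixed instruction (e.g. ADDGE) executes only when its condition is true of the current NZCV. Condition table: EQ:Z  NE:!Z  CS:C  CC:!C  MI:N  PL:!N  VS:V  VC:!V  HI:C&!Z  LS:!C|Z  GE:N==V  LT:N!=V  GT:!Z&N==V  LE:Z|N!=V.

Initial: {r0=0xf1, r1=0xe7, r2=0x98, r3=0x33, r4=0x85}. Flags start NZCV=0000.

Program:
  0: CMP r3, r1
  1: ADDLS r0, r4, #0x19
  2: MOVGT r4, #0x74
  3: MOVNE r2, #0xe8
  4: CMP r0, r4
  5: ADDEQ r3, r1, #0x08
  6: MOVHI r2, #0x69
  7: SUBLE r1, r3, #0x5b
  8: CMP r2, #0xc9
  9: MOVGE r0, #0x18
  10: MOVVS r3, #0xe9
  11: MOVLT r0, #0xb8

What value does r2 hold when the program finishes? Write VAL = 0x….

VAL = 0x69

0: ✓ CMP  NZCV=0000
1: ✓ ADDLS  r0←0x9e
2: ✓ MOVGT  r4←0x74
3: ✓ MOVNE  r2←0xe8
4: ✓ CMP  NZCV=0011
5: · ADDEQ
6: ✓ MOVHI  r2←0x69
7: ✓ SUBLE  r1←0xd8
8: ✓ CMP  NZCV=1001
9: ✓ MOVGE  r0←0x18
10: ✓ MOVVS  r3←0xe9
11: · MOVLT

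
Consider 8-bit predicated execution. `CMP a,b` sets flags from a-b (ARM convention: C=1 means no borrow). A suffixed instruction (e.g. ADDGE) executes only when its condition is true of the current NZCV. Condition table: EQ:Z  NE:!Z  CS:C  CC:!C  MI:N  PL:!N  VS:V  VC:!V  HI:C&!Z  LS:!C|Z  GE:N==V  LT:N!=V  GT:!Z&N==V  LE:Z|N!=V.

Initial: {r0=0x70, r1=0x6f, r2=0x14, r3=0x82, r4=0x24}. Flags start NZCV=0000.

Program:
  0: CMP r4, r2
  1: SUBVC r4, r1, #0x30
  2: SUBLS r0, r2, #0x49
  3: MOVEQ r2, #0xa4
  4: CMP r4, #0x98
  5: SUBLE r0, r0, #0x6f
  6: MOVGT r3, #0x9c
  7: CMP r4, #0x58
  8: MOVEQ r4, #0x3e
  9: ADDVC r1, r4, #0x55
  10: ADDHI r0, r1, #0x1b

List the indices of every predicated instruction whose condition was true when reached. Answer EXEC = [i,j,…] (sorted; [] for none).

EXEC = [1,6,9]

[0] flags=0010 → (cmp)
[1] flags=0010 VC?T → r4=0x3f
[2] flags=0010 LS?F → skip
[3] flags=0010 EQ?F → skip
[4] flags=1001 → (cmp)
[5] flags=1001 LE?F → skip
[6] flags=1001 GT?T → r3=0x9c
[7] flags=1000 → (cmp)
[8] flags=1000 EQ?F → skip
[9] flags=1000 VC?T → r1=0x94
[10] flags=1000 HI?F → skip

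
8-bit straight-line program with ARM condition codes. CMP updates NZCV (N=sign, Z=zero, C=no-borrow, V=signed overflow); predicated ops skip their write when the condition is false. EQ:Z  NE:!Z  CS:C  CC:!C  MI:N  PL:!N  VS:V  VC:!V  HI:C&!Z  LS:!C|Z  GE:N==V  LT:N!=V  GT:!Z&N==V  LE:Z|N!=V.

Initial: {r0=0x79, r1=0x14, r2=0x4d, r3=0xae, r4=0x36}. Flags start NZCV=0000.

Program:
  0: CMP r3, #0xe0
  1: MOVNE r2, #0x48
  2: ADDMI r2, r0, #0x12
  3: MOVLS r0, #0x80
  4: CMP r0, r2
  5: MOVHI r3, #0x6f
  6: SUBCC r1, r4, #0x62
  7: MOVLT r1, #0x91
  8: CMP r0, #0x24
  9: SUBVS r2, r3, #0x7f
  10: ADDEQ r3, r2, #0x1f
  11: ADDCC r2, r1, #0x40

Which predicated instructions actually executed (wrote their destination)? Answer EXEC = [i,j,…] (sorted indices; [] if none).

0: ✓ CMP  NZCV=1000
1: ✓ MOVNE  r2←0x48
2: ✓ ADDMI  r2←0x8b
3: ✓ MOVLS  r0←0x80
4: ✓ CMP  NZCV=1000
5: · MOVHI
6: ✓ SUBCC  r1←0xd4
7: ✓ MOVLT  r1←0x91
8: ✓ CMP  NZCV=0011
9: ✓ SUBVS  r2←0x2f
10: · ADDEQ
11: · ADDCC

EXEC = [1,2,3,6,7,9]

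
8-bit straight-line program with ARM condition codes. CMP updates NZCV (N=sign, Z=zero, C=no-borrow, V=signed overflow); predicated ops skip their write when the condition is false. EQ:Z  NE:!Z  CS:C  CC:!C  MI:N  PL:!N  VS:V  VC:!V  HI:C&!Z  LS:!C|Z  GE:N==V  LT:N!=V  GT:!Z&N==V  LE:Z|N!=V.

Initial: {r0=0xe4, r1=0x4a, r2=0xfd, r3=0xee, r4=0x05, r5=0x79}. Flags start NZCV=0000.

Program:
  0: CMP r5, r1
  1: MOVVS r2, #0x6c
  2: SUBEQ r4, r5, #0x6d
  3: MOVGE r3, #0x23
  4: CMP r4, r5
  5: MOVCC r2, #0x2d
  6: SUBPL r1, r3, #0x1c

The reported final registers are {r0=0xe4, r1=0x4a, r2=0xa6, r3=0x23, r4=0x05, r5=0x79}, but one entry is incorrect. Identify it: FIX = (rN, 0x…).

FIX = (r2, 0x2d)

[0] flags=0010 → (cmp)
[1] flags=0010 VS?F → skip
[2] flags=0010 EQ?F → skip
[3] flags=0010 GE?T → r3=0x23
[4] flags=1000 → (cmp)
[5] flags=1000 CC?T → r2=0x2d
[6] flags=1000 PL?F → skip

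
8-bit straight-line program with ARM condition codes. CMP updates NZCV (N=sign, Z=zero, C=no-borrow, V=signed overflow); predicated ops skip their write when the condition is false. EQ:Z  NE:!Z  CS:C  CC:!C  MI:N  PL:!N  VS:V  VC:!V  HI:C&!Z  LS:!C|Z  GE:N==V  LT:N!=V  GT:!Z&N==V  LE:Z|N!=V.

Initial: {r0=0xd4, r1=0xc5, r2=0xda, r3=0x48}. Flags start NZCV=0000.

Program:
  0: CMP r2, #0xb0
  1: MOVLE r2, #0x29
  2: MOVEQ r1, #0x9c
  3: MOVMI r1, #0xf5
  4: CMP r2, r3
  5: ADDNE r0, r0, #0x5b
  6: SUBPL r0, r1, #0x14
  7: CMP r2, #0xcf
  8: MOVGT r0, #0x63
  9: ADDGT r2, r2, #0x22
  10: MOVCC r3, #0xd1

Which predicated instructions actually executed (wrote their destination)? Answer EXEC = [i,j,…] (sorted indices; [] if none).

EXEC = [5,8,9]

0: ✓ CMP  NZCV=0010
1: · MOVLE
2: · MOVEQ
3: · MOVMI
4: ✓ CMP  NZCV=1010
5: ✓ ADDNE  r0←0x2f
6: · SUBPL
7: ✓ CMP  NZCV=0010
8: ✓ MOVGT  r0←0x63
9: ✓ ADDGT  r2←0xfc
10: · MOVCC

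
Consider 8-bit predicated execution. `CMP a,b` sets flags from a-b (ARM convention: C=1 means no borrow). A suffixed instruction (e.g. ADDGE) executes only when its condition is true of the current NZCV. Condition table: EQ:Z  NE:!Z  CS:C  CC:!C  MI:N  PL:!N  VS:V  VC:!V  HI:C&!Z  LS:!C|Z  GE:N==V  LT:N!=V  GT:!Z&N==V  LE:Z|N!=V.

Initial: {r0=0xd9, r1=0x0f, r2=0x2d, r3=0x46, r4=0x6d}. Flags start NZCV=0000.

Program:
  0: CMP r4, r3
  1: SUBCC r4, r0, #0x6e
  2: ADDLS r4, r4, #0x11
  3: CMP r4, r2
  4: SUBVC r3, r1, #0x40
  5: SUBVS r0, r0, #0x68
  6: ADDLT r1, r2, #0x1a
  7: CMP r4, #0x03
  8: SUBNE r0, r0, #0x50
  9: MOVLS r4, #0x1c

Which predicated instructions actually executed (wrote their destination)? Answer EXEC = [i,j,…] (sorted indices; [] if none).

EXEC = [4,8]

[0] flags=0010 → (cmp)
[1] flags=0010 CC?F → skip
[2] flags=0010 LS?F → skip
[3] flags=0010 → (cmp)
[4] flags=0010 VC?T → r3=0xcf
[5] flags=0010 VS?F → skip
[6] flags=0010 LT?F → skip
[7] flags=0010 → (cmp)
[8] flags=0010 NE?T → r0=0x89
[9] flags=0010 LS?F → skip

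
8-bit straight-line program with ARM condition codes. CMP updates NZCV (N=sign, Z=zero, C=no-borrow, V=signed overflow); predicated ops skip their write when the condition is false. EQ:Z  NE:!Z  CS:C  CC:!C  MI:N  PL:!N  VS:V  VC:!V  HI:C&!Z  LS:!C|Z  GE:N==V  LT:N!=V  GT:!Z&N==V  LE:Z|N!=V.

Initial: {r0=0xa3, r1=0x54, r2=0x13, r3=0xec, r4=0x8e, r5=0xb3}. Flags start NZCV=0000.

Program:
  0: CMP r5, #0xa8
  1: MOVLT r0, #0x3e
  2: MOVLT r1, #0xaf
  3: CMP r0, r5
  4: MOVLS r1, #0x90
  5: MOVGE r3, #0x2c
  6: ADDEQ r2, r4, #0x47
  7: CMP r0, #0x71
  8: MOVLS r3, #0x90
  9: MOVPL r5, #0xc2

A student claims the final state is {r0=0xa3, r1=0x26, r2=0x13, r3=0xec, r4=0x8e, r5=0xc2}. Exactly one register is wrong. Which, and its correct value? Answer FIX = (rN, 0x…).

FIX = (r1, 0x90)

[0] flags=0010 → (cmp)
[1] flags=0010 LT?F → skip
[2] flags=0010 LT?F → skip
[3] flags=1000 → (cmp)
[4] flags=1000 LS?T → r1=0x90
[5] flags=1000 GE?F → skip
[6] flags=1000 EQ?F → skip
[7] flags=0011 → (cmp)
[8] flags=0011 LS?F → skip
[9] flags=0011 PL?T → r5=0xc2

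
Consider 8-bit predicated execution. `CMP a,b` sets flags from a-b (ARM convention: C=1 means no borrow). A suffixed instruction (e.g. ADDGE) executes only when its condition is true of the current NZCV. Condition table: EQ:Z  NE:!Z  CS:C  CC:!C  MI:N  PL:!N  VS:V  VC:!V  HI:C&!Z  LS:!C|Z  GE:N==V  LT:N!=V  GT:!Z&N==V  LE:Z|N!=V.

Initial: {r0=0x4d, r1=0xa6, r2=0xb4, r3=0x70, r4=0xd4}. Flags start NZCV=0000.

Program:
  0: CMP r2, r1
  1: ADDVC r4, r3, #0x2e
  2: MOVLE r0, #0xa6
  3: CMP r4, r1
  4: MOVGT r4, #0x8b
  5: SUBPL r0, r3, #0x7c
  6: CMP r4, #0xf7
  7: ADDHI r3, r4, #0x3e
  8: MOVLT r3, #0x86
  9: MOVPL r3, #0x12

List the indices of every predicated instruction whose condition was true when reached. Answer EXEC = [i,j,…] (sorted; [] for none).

EXEC = [1,8]

[0] flags=0010 → (cmp)
[1] flags=0010 VC?T → r4=0x9e
[2] flags=0010 LE?F → skip
[3] flags=1000 → (cmp)
[4] flags=1000 GT?F → skip
[5] flags=1000 PL?F → skip
[6] flags=1000 → (cmp)
[7] flags=1000 HI?F → skip
[8] flags=1000 LT?T → r3=0x86
[9] flags=1000 PL?F → skip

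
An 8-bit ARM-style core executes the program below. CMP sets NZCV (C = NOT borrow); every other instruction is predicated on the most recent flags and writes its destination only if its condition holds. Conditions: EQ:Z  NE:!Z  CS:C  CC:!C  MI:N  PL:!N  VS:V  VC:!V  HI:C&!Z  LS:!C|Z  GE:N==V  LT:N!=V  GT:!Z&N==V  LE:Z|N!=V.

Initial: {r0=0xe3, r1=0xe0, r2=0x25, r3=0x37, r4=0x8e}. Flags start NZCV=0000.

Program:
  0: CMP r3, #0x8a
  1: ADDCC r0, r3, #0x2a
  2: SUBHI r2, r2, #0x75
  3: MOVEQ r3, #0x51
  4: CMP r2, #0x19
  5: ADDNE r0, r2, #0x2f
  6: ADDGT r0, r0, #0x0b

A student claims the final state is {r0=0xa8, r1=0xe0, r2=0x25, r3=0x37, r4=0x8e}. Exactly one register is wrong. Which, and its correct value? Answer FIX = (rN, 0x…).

FIX = (r0, 0x5f)

[0] flags=1001 → (cmp)
[1] flags=1001 CC?T → r0=0x61
[2] flags=1001 HI?F → skip
[3] flags=1001 EQ?F → skip
[4] flags=0010 → (cmp)
[5] flags=0010 NE?T → r0=0x54
[6] flags=0010 GT?T → r0=0x5f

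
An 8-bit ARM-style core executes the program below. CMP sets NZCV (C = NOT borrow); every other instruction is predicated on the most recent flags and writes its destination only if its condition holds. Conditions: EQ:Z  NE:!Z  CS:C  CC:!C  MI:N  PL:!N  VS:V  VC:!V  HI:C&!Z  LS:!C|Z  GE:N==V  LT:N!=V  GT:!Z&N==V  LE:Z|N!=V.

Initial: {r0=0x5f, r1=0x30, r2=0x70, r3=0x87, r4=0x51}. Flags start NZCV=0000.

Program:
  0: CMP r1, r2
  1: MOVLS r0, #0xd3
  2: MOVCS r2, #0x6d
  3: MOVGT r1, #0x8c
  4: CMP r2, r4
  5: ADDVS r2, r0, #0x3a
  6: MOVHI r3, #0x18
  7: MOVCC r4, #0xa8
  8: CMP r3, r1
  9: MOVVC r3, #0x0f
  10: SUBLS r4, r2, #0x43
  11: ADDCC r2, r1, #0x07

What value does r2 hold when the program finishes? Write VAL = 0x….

VAL = 0x37

0: ✓ CMP  NZCV=1000
1: ✓ MOVLS  r0←0xd3
2: · MOVCS
3: · MOVGT
4: ✓ CMP  NZCV=0010
5: · ADDVS
6: ✓ MOVHI  r3←0x18
7: · MOVCC
8: ✓ CMP  NZCV=1000
9: ✓ MOVVC  r3←0x0f
10: ✓ SUBLS  r4←0x2d
11: ✓ ADDCC  r2←0x37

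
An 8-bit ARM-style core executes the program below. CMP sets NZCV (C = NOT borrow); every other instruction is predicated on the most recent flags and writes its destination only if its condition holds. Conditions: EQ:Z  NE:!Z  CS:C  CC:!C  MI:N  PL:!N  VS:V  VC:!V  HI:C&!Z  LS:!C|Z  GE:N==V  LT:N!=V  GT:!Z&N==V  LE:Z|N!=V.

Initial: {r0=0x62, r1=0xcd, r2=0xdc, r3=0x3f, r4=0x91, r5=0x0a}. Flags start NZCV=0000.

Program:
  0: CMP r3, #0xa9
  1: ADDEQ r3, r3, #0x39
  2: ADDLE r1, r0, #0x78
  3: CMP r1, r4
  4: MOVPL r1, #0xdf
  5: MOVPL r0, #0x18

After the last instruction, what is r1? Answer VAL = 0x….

[0] flags=1001 → (cmp)
[1] flags=1001 EQ?F → skip
[2] flags=1001 LE?F → skip
[3] flags=0010 → (cmp)
[4] flags=0010 PL?T → r1=0xdf
[5] flags=0010 PL?T → r0=0x18

VAL = 0xdf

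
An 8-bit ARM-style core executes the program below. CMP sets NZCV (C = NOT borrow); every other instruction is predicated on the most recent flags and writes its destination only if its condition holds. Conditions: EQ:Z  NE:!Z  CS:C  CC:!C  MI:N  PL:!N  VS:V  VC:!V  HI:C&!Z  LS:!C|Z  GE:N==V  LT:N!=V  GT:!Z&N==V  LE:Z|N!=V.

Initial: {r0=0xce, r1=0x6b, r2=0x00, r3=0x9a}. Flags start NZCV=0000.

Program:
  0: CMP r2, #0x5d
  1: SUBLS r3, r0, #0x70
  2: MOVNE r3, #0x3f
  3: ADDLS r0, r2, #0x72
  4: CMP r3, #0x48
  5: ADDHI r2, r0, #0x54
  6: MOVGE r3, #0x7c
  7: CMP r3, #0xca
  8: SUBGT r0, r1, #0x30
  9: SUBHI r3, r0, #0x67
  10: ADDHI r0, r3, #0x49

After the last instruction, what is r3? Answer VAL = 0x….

VAL = 0x3f

[0] flags=1000 → (cmp)
[1] flags=1000 LS?T → r3=0x5e
[2] flags=1000 NE?T → r3=0x3f
[3] flags=1000 LS?T → r0=0x72
[4] flags=1000 → (cmp)
[5] flags=1000 HI?F → skip
[6] flags=1000 GE?F → skip
[7] flags=0000 → (cmp)
[8] flags=0000 GT?T → r0=0x3b
[9] flags=0000 HI?F → skip
[10] flags=0000 HI?F → skip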